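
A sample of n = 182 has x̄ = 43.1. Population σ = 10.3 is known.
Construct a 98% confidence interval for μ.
(41.32, 44.88)

z-interval (σ known):
z* = 2.326 for 98% confidence

Margin of error = z* · σ/√n = 2.326 · 10.3/√182 = 1.78

CI: (43.1 - 1.78, 43.1 + 1.78) = (41.32, 44.88)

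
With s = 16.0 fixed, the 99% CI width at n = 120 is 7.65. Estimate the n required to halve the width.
n ≈ 480

CI width ∝ 1/√n
To reduce width by factor 2, need √n to grow by 2 → need 2² = 4 times as many samples.

Current: n = 120, width = 7.65
New: n = 480, width ≈ 3.78

Width reduced by factor of 7.65/3.78 = 2.02.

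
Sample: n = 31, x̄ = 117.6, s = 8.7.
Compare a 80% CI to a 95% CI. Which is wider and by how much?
95% CI is wider by 2.29

df = 30
80% CI: t* = 1.310, (115.55, 119.65), width = 2 · t* · s/√n = 4.09
95% CI: t* = 2.042, (114.41, 120.79), width = 2 · t* · s/√n = 6.38

The 95% CI is wider by 6.38 - 4.09 = 2.29.
Higher confidence requires a wider interval.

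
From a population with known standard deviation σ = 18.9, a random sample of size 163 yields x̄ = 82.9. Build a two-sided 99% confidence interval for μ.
(79.09, 86.71)

z-interval (σ known):
z* = 2.576 for 99% confidence

Margin of error = z* · σ/√n = 2.576 · 18.9/√163 = 3.81

CI: (82.9 - 3.81, 82.9 + 3.81) = (79.09, 86.71)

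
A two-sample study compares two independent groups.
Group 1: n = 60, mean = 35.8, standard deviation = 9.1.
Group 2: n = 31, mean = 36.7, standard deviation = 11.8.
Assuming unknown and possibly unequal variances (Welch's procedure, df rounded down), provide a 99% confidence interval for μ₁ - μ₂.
(-7.40, 5.60)

Difference: x̄₁ - x̄₂ = -0.90
SE = √(s₁²/n₁ + s₂²/n₂) = √(9.1²/60 + 11.8²/31) = 2.4232
df = 48.92 → 48 (Welch–Satterthwaite, rounded down)
t* = 2.682

CI: -0.90 ± 2.682 · 2.4232 = -0.90 ± 6.50 = (-7.40, 5.60)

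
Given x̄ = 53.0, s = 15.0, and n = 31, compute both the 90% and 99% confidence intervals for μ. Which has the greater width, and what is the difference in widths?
99% CI is wider by 5.68

df = 30
90% CI: t* = 1.697, (48.43, 57.57), width = 2 · t* · s/√n = 9.14
99% CI: t* = 2.750, (45.59, 60.41), width = 2 · t* · s/√n = 14.82

The 99% CI is wider by 14.82 - 9.14 = 5.68.
Higher confidence requires a wider interval.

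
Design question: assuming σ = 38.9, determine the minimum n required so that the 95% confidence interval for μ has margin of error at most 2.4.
n ≥ 1010

For margin E ≤ 2.4:
n ≥ (z* · σ / E)²
n ≥ (1.960 · 38.9 / 2.4)²
n ≥ 1009.23

Minimum n = 1010 (rounding up)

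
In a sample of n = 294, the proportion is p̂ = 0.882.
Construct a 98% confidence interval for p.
(0.838, 0.926)

Proportion CI:
SE = √(p̂(1-p̂)/n) = √(0.882 · 0.118 / 294) = 0.01881

z* = 2.326
Margin = z* · SE = 2.326 · 0.01881 = 0.0438

CI: 0.882 ± 0.0438 = (0.838, 0.926)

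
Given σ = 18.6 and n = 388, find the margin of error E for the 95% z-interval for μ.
Margin of error = 1.85

Margin of error = z* · σ/√n
= 1.960 · 18.6/√388
= 1.960 · 18.6/19.6977
= 1.85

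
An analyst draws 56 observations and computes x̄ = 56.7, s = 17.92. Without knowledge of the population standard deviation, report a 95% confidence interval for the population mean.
(51.90, 61.50)

t-interval (σ unknown):
df = n - 1 = 55
t* = 2.004 for 95% confidence

Margin of error = t* · s/√n = 2.004 · 17.92/√56 = 4.80

CI: (51.90, 61.50)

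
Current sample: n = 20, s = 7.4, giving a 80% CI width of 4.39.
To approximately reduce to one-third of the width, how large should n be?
n ≈ 180

CI width ∝ 1/√n
To reduce width by factor 3, need √n to grow by 3 → need 3² = 9 times as many samples.

Current: n = 20, width = 4.39
New: n = 180, width ≈ 1.42

Width reduced by factor of 4.39/1.42 = 3.09.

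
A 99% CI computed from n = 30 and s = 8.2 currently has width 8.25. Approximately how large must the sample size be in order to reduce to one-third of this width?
n ≈ 270

CI width ∝ 1/√n
To reduce width by factor 3, need √n to grow by 3 → need 3² = 9 times as many samples.

Current: n = 30, width = 8.25
New: n = 270, width ≈ 2.59

Width reduced by factor of 8.25/2.59 = 3.19.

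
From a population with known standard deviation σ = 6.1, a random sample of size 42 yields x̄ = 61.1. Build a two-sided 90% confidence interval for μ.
(59.55, 62.65)

z-interval (σ known):
z* = 1.645 for 90% confidence

Margin of error = z* · σ/√n = 1.645 · 6.1/√42 = 1.55

CI: (61.1 - 1.55, 61.1 + 1.55) = (59.55, 62.65)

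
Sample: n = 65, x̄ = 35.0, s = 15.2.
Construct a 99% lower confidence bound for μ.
μ ≥ 30.50

Lower bound (one-sided):
t* = 2.386 (one-sided for 99%)
Lower bound = x̄ - t* · s/√n = 35.0 - 2.386 · 15.2/√65 = 30.50

We are 99% confident that μ ≥ 30.50.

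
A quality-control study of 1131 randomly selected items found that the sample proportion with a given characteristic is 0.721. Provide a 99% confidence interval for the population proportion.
(0.687, 0.755)

Proportion CI:
SE = √(p̂(1-p̂)/n) = √(0.721 · 0.279 / 1131) = 0.01334

z* = 2.576
Margin = z* · SE = 2.576 · 0.01334 = 0.0344

CI: 0.721 ± 0.0344 = (0.687, 0.755)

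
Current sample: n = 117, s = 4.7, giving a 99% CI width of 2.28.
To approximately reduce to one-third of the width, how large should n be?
n ≈ 1053

CI width ∝ 1/√n
To reduce width by factor 3, need √n to grow by 3 → need 3² = 9 times as many samples.

Current: n = 117, width = 2.28
New: n = 1053, width ≈ 0.75

Width reduced by factor of 2.28/0.75 = 3.04.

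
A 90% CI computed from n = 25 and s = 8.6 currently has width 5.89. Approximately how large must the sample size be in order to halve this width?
n ≈ 100

CI width ∝ 1/√n
To reduce width by factor 2, need √n to grow by 2 → need 2² = 4 times as many samples.

Current: n = 25, width = 5.89
New: n = 100, width ≈ 2.86

Width reduced by factor of 5.89/2.86 = 2.06.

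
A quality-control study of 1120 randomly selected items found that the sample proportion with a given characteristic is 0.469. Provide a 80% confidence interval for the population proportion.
(0.450, 0.488)

Proportion CI:
SE = √(p̂(1-p̂)/n) = √(0.469 · 0.531 / 1120) = 0.01491

z* = 1.282
Margin = z* · SE = 1.282 · 0.01491 = 0.0191

CI: 0.469 ± 0.0191 = (0.450, 0.488)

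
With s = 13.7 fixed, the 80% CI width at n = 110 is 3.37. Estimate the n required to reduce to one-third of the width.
n ≈ 990

CI width ∝ 1/√n
To reduce width by factor 3, need √n to grow by 3 → need 3² = 9 times as many samples.

Current: n = 110, width = 3.37
New: n = 990, width ≈ 1.12

Width reduced by factor of 3.37/1.12 = 3.01.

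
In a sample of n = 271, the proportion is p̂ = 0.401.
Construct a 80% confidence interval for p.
(0.363, 0.439)

Proportion CI:
SE = √(p̂(1-p̂)/n) = √(0.401 · 0.599 / 271) = 0.02977

z* = 1.282
Margin = z* · SE = 1.282 · 0.02977 = 0.0382

CI: 0.401 ± 0.0382 = (0.363, 0.439)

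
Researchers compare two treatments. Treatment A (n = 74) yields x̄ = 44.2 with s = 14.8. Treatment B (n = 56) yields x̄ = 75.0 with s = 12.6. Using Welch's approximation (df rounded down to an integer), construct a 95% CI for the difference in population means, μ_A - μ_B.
(-35.56, -26.04)

Difference: x̄₁ - x̄₂ = -30.80
SE = √(s₁²/n₁ + s₂²/n₂) = √(14.8²/74 + 12.6²/56) = 2.4073
df = 126.18 → 126 (Welch–Satterthwaite, rounded down)
t* = 1.979

CI: -30.80 ± 1.979 · 2.4073 = -30.80 ± 4.76 = (-35.56, -26.04)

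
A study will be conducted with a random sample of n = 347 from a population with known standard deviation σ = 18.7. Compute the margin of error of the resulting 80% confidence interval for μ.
Margin of error = 1.29

Margin of error = z* · σ/√n
= 1.282 · 18.7/√347
= 1.282 · 18.7/18.6279
= 1.29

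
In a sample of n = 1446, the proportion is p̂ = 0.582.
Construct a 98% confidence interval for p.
(0.552, 0.612)

Proportion CI:
SE = √(p̂(1-p̂)/n) = √(0.582 · 0.418 / 1446) = 0.01297

z* = 2.326
Margin = z* · SE = 2.326 · 0.01297 = 0.0302

CI: 0.582 ± 0.0302 = (0.552, 0.612)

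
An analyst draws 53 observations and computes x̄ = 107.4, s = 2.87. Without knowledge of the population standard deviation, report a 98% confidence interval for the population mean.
(106.45, 108.35)

t-interval (σ unknown):
df = n - 1 = 52
t* = 2.400 for 98% confidence

Margin of error = t* · s/√n = 2.400 · 2.87/√53 = 0.95

CI: (106.45, 108.35)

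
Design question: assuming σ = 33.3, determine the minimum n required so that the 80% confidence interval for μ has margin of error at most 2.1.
n ≥ 414

For margin E ≤ 2.1:
n ≥ (z* · σ / E)²
n ≥ (1.282 · 33.3 / 2.1)²
n ≥ 413.26

Minimum n = 414 (rounding up)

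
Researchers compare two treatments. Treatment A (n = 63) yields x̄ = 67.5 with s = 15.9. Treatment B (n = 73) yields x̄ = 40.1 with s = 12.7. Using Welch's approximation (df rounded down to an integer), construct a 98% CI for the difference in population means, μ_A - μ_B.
(21.52, 33.28)

Difference: x̄₁ - x̄₂ = 27.40
SE = √(s₁²/n₁ + s₂²/n₂) = √(15.9²/63 + 12.7²/73) = 2.4945
df = 118.21 → 118 (Welch–Satterthwaite, rounded down)
t* = 2.358

CI: 27.40 ± 2.358 · 2.4945 = 27.40 ± 5.88 = (21.52, 33.28)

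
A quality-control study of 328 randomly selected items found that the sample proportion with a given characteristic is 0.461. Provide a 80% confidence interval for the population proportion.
(0.426, 0.496)

Proportion CI:
SE = √(p̂(1-p̂)/n) = √(0.461 · 0.539 / 328) = 0.02752

z* = 1.282
Margin = z* · SE = 1.282 · 0.02752 = 0.0353

CI: 0.461 ± 0.0353 = (0.426, 0.496)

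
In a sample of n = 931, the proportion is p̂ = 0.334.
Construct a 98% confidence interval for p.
(0.298, 0.370)

Proportion CI:
SE = √(p̂(1-p̂)/n) = √(0.334 · 0.666 / 931) = 0.01546

z* = 2.326
Margin = z* · SE = 2.326 · 0.01546 = 0.0360

CI: 0.334 ± 0.0360 = (0.298, 0.370)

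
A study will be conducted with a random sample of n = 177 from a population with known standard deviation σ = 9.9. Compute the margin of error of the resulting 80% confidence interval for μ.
Margin of error = 0.95

Margin of error = z* · σ/√n
= 1.282 · 9.9/√177
= 1.282 · 9.9/13.3041
= 0.95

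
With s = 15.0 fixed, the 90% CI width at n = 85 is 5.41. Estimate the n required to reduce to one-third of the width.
n ≈ 765

CI width ∝ 1/√n
To reduce width by factor 3, need √n to grow by 3 → need 3² = 9 times as many samples.

Current: n = 85, width = 5.41
New: n = 765, width ≈ 1.79

Width reduced by factor of 5.41/1.79 = 3.02.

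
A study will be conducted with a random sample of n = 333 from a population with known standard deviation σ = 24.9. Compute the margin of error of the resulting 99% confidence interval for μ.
Margin of error = 3.51

Margin of error = z* · σ/√n
= 2.576 · 24.9/√333
= 2.576 · 24.9/18.2483
= 3.51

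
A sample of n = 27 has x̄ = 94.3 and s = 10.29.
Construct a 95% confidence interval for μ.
(90.23, 98.37)

t-interval (σ unknown):
df = n - 1 = 26
t* = 2.056 for 95% confidence

Margin of error = t* · s/√n = 2.056 · 10.29/√27 = 4.07

CI: (90.23, 98.37)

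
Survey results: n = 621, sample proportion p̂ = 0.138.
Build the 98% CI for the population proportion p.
(0.106, 0.170)

Proportion CI:
SE = √(p̂(1-p̂)/n) = √(0.138 · 0.862 / 621) = 0.01384

z* = 2.326
Margin = z* · SE = 2.326 · 0.01384 = 0.0322

CI: 0.138 ± 0.0322 = (0.106, 0.170)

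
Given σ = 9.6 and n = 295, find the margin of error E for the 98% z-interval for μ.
Margin of error = 1.30

Margin of error = z* · σ/√n
= 2.326 · 9.6/√295
= 2.326 · 9.6/17.1756
= 1.30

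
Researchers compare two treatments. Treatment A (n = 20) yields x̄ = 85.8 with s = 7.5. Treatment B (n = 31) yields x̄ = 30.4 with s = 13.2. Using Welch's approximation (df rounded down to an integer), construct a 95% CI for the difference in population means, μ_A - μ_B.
(49.56, 61.24)

Difference: x̄₁ - x̄₂ = 55.40
SE = √(s₁²/n₁ + s₂²/n₂) = √(7.5²/20 + 13.2²/31) = 2.9040
df = 48.40 → 48 (Welch–Satterthwaite, rounded down)
t* = 2.011

CI: 55.40 ± 2.011 · 2.9040 = 55.40 ± 5.84 = (49.56, 61.24)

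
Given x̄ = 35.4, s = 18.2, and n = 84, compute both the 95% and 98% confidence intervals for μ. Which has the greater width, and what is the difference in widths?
98% CI is wider by 1.52

df = 83
95% CI: t* = 1.989, (31.45, 39.35), width = 2 · t* · s/√n = 7.90
98% CI: t* = 2.372, (30.69, 40.11), width = 2 · t* · s/√n = 9.42

The 98% CI is wider by 9.42 - 7.90 = 1.52.
Higher confidence requires a wider interval.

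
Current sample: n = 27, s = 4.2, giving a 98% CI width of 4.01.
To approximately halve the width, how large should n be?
n ≈ 108

CI width ∝ 1/√n
To reduce width by factor 2, need √n to grow by 2 → need 2² = 4 times as many samples.

Current: n = 27, width = 4.01
New: n = 108, width ≈ 1.91

Width reduced by factor of 4.01/1.91 = 2.10.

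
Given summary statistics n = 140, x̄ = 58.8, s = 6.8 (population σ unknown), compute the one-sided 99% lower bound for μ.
μ ≥ 57.45

Lower bound (one-sided):
t* = 2.353 (one-sided for 99%)
Lower bound = x̄ - t* · s/√n = 58.8 - 2.353 · 6.8/√140 = 57.45

We are 99% confident that μ ≥ 57.45.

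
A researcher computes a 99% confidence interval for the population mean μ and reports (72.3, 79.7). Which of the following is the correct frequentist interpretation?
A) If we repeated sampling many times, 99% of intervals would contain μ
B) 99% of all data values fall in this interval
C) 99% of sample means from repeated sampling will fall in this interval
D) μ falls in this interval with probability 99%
A

A) Correct — this is the frequentist long-run coverage interpretation.
B) Wrong — a CI is about the parameter μ, not individual data values.
C) Wrong — coverage applies to intervals containing μ, not to future x̄ values.
D) Wrong — μ is fixed; the randomness lives in the interval, not in μ.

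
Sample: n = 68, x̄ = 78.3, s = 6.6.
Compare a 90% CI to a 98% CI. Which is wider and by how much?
98% CI is wider by 1.14

df = 67
90% CI: t* = 1.668, (76.96, 79.64), width = 2 · t* · s/√n = 2.67
98% CI: t* = 2.383, (76.39, 80.21), width = 2 · t* · s/√n = 3.81

The 98% CI is wider by 3.81 - 2.67 = 1.14.
Higher confidence requires a wider interval.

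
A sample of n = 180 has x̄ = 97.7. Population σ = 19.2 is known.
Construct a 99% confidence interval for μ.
(94.01, 101.39)

z-interval (σ known):
z* = 2.576 for 99% confidence

Margin of error = z* · σ/√n = 2.576 · 19.2/√180 = 3.69

CI: (97.7 - 3.69, 97.7 + 3.69) = (94.01, 101.39)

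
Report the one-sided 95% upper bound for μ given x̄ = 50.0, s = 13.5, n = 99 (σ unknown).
μ ≤ 52.25

Upper bound (one-sided):
t* = 1.661 (one-sided for 95%)
Upper bound = x̄ + t* · s/√n = 50.0 + 1.661 · 13.5/√99 = 52.25

We are 95% confident that μ ≤ 52.25.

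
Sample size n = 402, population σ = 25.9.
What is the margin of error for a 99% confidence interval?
Margin of error = 3.33

Margin of error = z* · σ/√n
= 2.576 · 25.9/√402
= 2.576 · 25.9/20.0499
= 3.33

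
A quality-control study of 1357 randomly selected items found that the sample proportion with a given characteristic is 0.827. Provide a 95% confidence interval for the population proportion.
(0.807, 0.847)

Proportion CI:
SE = √(p̂(1-p̂)/n) = √(0.827 · 0.173 / 1357) = 0.01027

z* = 1.960
Margin = z* · SE = 1.960 · 0.01027 = 0.0201

CI: 0.827 ± 0.0201 = (0.807, 0.847)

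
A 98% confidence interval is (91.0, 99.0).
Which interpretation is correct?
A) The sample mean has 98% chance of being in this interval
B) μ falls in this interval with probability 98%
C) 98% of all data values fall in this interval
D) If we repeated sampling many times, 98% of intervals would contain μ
D

A) Wrong — x̄ is observed and sits in the interval by construction.
B) Wrong — μ is fixed; the randomness lives in the interval, not in μ.
C) Wrong — a CI is about the parameter μ, not individual data values.
D) Correct — this is the frequentist long-run coverage interpretation.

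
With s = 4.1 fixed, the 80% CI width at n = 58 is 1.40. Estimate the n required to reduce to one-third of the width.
n ≈ 522

CI width ∝ 1/√n
To reduce width by factor 3, need √n to grow by 3 → need 3² = 9 times as many samples.

Current: n = 58, width = 1.40
New: n = 522, width ≈ 0.46

Width reduced by factor of 1.40/0.46 = 3.04.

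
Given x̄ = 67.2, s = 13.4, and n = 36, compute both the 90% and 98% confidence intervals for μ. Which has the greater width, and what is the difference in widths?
98% CI is wider by 3.34

df = 35
90% CI: t* = 1.690, (63.43, 70.97), width = 2 · t* · s/√n = 7.55
98% CI: t* = 2.438, (61.76, 72.64), width = 2 · t* · s/√n = 10.89

The 98% CI is wider by 10.89 - 7.55 = 3.34.
Higher confidence requires a wider interval.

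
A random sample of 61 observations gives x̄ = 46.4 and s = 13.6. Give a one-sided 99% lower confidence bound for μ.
μ ≥ 42.24

Lower bound (one-sided):
t* = 2.390 (one-sided for 99%)
Lower bound = x̄ - t* · s/√n = 46.4 - 2.390 · 13.6/√61 = 42.24

We are 99% confident that μ ≥ 42.24.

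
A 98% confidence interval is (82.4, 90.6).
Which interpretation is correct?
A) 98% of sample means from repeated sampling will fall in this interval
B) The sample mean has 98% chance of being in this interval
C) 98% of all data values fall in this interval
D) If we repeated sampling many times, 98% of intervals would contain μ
D

A) Wrong — coverage applies to intervals containing μ, not to future x̄ values.
B) Wrong — x̄ is observed and sits in the interval by construction.
C) Wrong — a CI is about the parameter μ, not individual data values.
D) Correct — this is the frequentist long-run coverage interpretation.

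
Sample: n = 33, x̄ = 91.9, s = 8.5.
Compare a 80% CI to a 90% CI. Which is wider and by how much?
90% CI is wider by 1.14

df = 32
80% CI: t* = 1.309, (89.96, 93.84), width = 2 · t* · s/√n = 3.87
90% CI: t* = 1.694, (89.39, 94.41), width = 2 · t* · s/√n = 5.01

The 90% CI is wider by 5.01 - 3.87 = 1.14.
Higher confidence requires a wider interval.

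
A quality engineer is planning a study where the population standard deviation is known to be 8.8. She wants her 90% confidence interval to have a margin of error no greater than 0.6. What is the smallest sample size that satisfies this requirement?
n ≥ 583

For margin E ≤ 0.6:
n ≥ (z* · σ / E)²
n ≥ (1.645 · 8.8 / 0.6)²
n ≥ 582.10

Minimum n = 583 (rounding up)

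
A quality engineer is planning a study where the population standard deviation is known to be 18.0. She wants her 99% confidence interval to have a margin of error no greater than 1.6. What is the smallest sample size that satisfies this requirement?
n ≥ 840

For margin E ≤ 1.6:
n ≥ (z* · σ / E)²
n ≥ (2.576 · 18.0 / 1.6)²
n ≥ 839.84

Minimum n = 840 (rounding up)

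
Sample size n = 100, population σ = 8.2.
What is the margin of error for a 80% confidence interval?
Margin of error = 1.05

Margin of error = z* · σ/√n
= 1.282 · 8.2/√100
= 1.282 · 8.2/10.0000
= 1.05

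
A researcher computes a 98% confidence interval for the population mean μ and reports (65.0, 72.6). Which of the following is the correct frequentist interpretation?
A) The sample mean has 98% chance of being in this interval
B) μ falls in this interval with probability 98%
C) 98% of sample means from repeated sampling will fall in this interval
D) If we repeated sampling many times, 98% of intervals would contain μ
D

A) Wrong — x̄ is observed and sits in the interval by construction.
B) Wrong — μ is fixed; the randomness lives in the interval, not in μ.
C) Wrong — coverage applies to intervals containing μ, not to future x̄ values.
D) Correct — this is the frequentist long-run coverage interpretation.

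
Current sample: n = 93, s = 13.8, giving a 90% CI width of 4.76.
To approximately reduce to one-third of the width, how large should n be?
n ≈ 837

CI width ∝ 1/√n
To reduce width by factor 3, need √n to grow by 3 → need 3² = 9 times as many samples.

Current: n = 93, width = 4.76
New: n = 837, width ≈ 1.57

Width reduced by factor of 4.76/1.57 = 3.03.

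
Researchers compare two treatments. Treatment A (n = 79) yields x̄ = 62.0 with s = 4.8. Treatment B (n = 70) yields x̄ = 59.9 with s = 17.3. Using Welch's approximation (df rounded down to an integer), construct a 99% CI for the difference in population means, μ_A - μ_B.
(-3.54, 7.74)

Difference: x̄₁ - x̄₂ = 2.10
SE = √(s₁²/n₁ + s₂²/n₂) = √(4.8²/79 + 17.3²/70) = 2.1371
df = 78.41 → 78 (Welch–Satterthwaite, rounded down)
t* = 2.640

CI: 2.10 ± 2.640 · 2.1371 = 2.10 ± 5.64 = (-3.54, 7.74)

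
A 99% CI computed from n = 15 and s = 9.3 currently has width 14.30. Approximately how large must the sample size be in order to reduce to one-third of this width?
n ≈ 135

CI width ∝ 1/√n
To reduce width by factor 3, need √n to grow by 3 → need 3² = 9 times as many samples.

Current: n = 15, width = 14.30
New: n = 135, width ≈ 4.18

Width reduced by factor of 14.30/4.18 = 3.42.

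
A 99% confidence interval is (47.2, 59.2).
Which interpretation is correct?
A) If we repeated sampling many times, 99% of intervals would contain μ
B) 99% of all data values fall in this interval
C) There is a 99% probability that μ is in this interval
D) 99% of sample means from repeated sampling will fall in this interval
A

A) Correct — this is the frequentist long-run coverage interpretation.
B) Wrong — a CI is about the parameter μ, not individual data values.
C) Wrong — μ is fixed; the randomness lives in the interval, not in μ.
D) Wrong — coverage applies to intervals containing μ, not to future x̄ values.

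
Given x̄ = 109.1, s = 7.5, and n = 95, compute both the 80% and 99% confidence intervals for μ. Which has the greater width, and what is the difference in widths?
99% CI is wider by 2.06

df = 94
80% CI: t* = 1.291, (108.11, 110.09), width = 2 · t* · s/√n = 1.99
99% CI: t* = 2.629, (107.08, 111.12), width = 2 · t* · s/√n = 4.05

The 99% CI is wider by 4.05 - 1.99 = 2.06.
Higher confidence requires a wider interval.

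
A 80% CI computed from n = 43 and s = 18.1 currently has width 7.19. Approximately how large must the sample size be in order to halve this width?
n ≈ 172

CI width ∝ 1/√n
To reduce width by factor 2, need √n to grow by 2 → need 2² = 4 times as many samples.

Current: n = 43, width = 7.19
New: n = 172, width ≈ 3.55

Width reduced by factor of 7.19/3.55 = 2.03.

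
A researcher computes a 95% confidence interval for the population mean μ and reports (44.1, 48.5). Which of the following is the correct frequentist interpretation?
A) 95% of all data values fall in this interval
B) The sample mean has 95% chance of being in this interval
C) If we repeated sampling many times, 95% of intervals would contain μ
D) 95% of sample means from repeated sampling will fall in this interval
C

A) Wrong — a CI is about the parameter μ, not individual data values.
B) Wrong — x̄ is observed and sits in the interval by construction.
C) Correct — this is the frequentist long-run coverage interpretation.
D) Wrong — coverage applies to intervals containing μ, not to future x̄ values.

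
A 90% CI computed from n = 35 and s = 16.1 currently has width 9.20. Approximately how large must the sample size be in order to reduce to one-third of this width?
n ≈ 315

CI width ∝ 1/√n
To reduce width by factor 3, need √n to grow by 3 → need 3² = 9 times as many samples.

Current: n = 35, width = 9.20
New: n = 315, width ≈ 2.99

Width reduced by factor of 9.20/2.99 = 3.08.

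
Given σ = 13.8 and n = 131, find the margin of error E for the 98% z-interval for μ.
Margin of error = 2.80

Margin of error = z* · σ/√n
= 2.326 · 13.8/√131
= 2.326 · 13.8/11.4455
= 2.80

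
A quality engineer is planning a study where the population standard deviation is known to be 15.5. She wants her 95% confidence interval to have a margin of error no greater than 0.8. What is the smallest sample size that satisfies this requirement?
n ≥ 1443

For margin E ≤ 0.8:
n ≥ (z* · σ / E)²
n ≥ (1.960 · 15.5 / 0.8)²
n ≥ 1442.10

Minimum n = 1443 (rounding up)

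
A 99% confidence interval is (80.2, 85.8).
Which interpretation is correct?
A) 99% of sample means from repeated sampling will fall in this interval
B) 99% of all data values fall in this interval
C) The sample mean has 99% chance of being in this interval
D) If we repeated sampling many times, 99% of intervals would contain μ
D

A) Wrong — coverage applies to intervals containing μ, not to future x̄ values.
B) Wrong — a CI is about the parameter μ, not individual data values.
C) Wrong — x̄ is observed and sits in the interval by construction.
D) Correct — this is the frequentist long-run coverage interpretation.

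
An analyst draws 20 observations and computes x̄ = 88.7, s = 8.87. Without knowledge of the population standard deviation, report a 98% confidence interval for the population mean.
(83.66, 93.74)

t-interval (σ unknown):
df = n - 1 = 19
t* = 2.539 for 98% confidence

Margin of error = t* · s/√n = 2.539 · 8.87/√20 = 5.04

CI: (83.66, 93.74)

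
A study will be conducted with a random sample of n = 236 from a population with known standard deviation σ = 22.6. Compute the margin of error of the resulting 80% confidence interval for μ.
Margin of error = 1.89

Margin of error = z* · σ/√n
= 1.282 · 22.6/√236
= 1.282 · 22.6/15.3623
= 1.89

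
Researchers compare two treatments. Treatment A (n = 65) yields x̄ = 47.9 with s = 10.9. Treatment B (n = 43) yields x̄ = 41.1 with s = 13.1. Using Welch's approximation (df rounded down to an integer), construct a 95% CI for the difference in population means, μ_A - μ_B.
(2.00, 11.60)

Difference: x̄₁ - x̄₂ = 6.80
SE = √(s₁²/n₁ + s₂²/n₂) = √(10.9²/65 + 13.1²/43) = 2.4122
df = 78.48 → 78 (Welch–Satterthwaite, rounded down)
t* = 1.991

CI: 6.80 ± 1.991 · 2.4122 = 6.80 ± 4.80 = (2.00, 11.60)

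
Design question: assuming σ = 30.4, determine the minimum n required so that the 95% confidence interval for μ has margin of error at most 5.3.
n ≥ 127

For margin E ≤ 5.3:
n ≥ (z* · σ / E)²
n ≥ (1.960 · 30.4 / 5.3)²
n ≥ 126.39

Minimum n = 127 (rounding up)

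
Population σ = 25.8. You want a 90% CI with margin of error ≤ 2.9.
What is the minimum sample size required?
n ≥ 215

For margin E ≤ 2.9:
n ≥ (z* · σ / E)²
n ≥ (1.645 · 25.8 / 2.9)²
n ≥ 214.18

Minimum n = 215 (rounding up)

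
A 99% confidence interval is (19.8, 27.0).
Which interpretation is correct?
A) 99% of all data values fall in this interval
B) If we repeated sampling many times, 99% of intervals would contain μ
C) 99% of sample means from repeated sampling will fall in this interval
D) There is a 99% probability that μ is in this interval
B

A) Wrong — a CI is about the parameter μ, not individual data values.
B) Correct — this is the frequentist long-run coverage interpretation.
C) Wrong — coverage applies to intervals containing μ, not to future x̄ values.
D) Wrong — μ is fixed; the randomness lives in the interval, not in μ.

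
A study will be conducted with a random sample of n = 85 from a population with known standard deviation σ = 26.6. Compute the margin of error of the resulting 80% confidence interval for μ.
Margin of error = 3.70

Margin of error = z* · σ/√n
= 1.282 · 26.6/√85
= 1.282 · 26.6/9.2195
= 3.70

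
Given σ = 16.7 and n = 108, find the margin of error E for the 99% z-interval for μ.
Margin of error = 4.14

Margin of error = z* · σ/√n
= 2.576 · 16.7/√108
= 2.576 · 16.7/10.3923
= 4.14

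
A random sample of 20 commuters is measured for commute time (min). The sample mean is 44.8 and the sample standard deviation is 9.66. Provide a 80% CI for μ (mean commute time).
(41.93, 47.67)

t-interval (σ unknown):
df = n - 1 = 19
t* = 1.328 for 80% confidence

Margin of error = t* · s/√n = 1.328 · 9.66/√20 = 2.87

CI: (41.93, 47.67)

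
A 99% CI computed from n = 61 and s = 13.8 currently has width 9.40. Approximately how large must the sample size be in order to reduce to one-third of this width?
n ≈ 549

CI width ∝ 1/√n
To reduce width by factor 3, need √n to grow by 3 → need 3² = 9 times as many samples.

Current: n = 61, width = 9.40
New: n = 549, width ≈ 3.04

Width reduced by factor of 9.40/3.04 = 3.09.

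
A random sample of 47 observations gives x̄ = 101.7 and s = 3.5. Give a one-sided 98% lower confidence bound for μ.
μ ≥ 100.62

Lower bound (one-sided):
t* = 2.114 (one-sided for 98%)
Lower bound = x̄ - t* · s/√n = 101.7 - 2.114 · 3.5/√47 = 100.62

We are 98% confident that μ ≥ 100.62.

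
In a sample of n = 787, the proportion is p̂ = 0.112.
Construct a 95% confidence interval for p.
(0.090, 0.134)

Proportion CI:
SE = √(p̂(1-p̂)/n) = √(0.112 · 0.888 / 787) = 0.01124

z* = 1.960
Margin = z* · SE = 1.960 · 0.01124 = 0.0220

CI: 0.112 ± 0.0220 = (0.090, 0.134)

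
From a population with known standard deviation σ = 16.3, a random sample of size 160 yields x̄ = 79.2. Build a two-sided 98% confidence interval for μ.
(76.20, 82.20)

z-interval (σ known):
z* = 2.326 for 98% confidence

Margin of error = z* · σ/√n = 2.326 · 16.3/√160 = 3.00

CI: (79.2 - 3.00, 79.2 + 3.00) = (76.20, 82.20)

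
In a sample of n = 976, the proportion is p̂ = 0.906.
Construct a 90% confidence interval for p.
(0.891, 0.921)

Proportion CI:
SE = √(p̂(1-p̂)/n) = √(0.906 · 0.094 / 976) = 0.00934

z* = 1.645
Margin = z* · SE = 1.645 · 0.00934 = 0.0154

CI: 0.906 ± 0.0154 = (0.891, 0.921)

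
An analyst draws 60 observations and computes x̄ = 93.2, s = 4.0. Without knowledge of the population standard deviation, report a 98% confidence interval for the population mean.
(91.97, 94.43)

t-interval (σ unknown):
df = n - 1 = 59
t* = 2.391 for 98% confidence

Margin of error = t* · s/√n = 2.391 · 4.0/√60 = 1.23

CI: (91.97, 94.43)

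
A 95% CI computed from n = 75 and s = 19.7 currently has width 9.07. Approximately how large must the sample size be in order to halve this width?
n ≈ 300

CI width ∝ 1/√n
To reduce width by factor 2, need √n to grow by 2 → need 2² = 4 times as many samples.

Current: n = 75, width = 9.07
New: n = 300, width ≈ 4.48

Width reduced by factor of 9.07/4.48 = 2.02.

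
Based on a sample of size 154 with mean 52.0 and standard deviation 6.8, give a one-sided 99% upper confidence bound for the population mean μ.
μ ≤ 53.29

Upper bound (one-sided):
t* = 2.351 (one-sided for 99%)
Upper bound = x̄ + t* · s/√n = 52.0 + 2.351 · 6.8/√154 = 53.29

We are 99% confident that μ ≤ 53.29.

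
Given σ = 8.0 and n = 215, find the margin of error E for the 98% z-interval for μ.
Margin of error = 1.27

Margin of error = z* · σ/√n
= 2.326 · 8.0/√215
= 2.326 · 8.0/14.6629
= 1.27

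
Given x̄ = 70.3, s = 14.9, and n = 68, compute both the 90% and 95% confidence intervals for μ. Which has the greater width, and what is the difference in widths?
95% CI is wider by 1.18

df = 67
90% CI: t* = 1.668, (67.29, 73.31), width = 2 · t* · s/√n = 6.03
95% CI: t* = 1.996, (66.69, 73.91), width = 2 · t* · s/√n = 7.21

The 95% CI is wider by 7.21 - 6.03 = 1.18.
Higher confidence requires a wider interval.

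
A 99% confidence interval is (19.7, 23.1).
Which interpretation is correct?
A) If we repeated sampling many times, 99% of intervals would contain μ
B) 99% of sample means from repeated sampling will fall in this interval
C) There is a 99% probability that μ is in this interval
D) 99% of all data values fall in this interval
A

A) Correct — this is the frequentist long-run coverage interpretation.
B) Wrong — coverage applies to intervals containing μ, not to future x̄ values.
C) Wrong — μ is fixed; the randomness lives in the interval, not in μ.
D) Wrong — a CI is about the parameter μ, not individual data values.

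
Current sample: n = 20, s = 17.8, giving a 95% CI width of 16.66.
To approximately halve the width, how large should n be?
n ≈ 80

CI width ∝ 1/√n
To reduce width by factor 2, need √n to grow by 2 → need 2² = 4 times as many samples.

Current: n = 20, width = 16.66
New: n = 80, width ≈ 7.92

Width reduced by factor of 16.66/7.92 = 2.10.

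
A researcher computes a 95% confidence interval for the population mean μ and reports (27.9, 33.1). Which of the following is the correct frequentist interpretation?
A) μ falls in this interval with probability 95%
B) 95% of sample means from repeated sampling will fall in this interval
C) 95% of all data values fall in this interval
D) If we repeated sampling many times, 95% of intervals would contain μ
D

A) Wrong — μ is fixed; the randomness lives in the interval, not in μ.
B) Wrong — coverage applies to intervals containing μ, not to future x̄ values.
C) Wrong — a CI is about the parameter μ, not individual data values.
D) Correct — this is the frequentist long-run coverage interpretation.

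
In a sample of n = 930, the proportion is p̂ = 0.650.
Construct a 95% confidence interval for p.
(0.619, 0.681)

Proportion CI:
SE = √(p̂(1-p̂)/n) = √(0.650 · 0.350 / 930) = 0.01564

z* = 1.960
Margin = z* · SE = 1.960 · 0.01564 = 0.0307

CI: 0.650 ± 0.0307 = (0.619, 0.681)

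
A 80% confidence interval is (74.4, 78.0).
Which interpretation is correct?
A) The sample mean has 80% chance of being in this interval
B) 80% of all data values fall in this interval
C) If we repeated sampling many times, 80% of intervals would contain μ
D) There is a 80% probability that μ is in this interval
C

A) Wrong — x̄ is observed and sits in the interval by construction.
B) Wrong — a CI is about the parameter μ, not individual data values.
C) Correct — this is the frequentist long-run coverage interpretation.
D) Wrong — μ is fixed; the randomness lives in the interval, not in μ.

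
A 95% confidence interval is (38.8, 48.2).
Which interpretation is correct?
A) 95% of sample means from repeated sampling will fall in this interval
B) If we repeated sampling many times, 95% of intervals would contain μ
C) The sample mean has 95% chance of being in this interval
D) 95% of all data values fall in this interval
B

A) Wrong — coverage applies to intervals containing μ, not to future x̄ values.
B) Correct — this is the frequentist long-run coverage interpretation.
C) Wrong — x̄ is observed and sits in the interval by construction.
D) Wrong — a CI is about the parameter μ, not individual data values.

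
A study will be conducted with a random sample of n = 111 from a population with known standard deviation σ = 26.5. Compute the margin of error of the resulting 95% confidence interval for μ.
Margin of error = 4.93

Margin of error = z* · σ/√n
= 1.960 · 26.5/√111
= 1.960 · 26.5/10.5357
= 4.93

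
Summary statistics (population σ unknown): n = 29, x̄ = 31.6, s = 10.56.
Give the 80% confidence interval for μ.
(29.03, 34.17)

t-interval (σ unknown):
df = n - 1 = 28
t* = 1.313 for 80% confidence

Margin of error = t* · s/√n = 1.313 · 10.56/√29 = 2.57

CI: (29.03, 34.17)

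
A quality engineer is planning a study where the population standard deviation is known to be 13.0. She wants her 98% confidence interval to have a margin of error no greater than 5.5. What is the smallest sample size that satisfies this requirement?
n ≥ 31

For margin E ≤ 5.5:
n ≥ (z* · σ / E)²
n ≥ (2.326 · 13.0 / 5.5)²
n ≥ 30.23

Minimum n = 31 (rounding up)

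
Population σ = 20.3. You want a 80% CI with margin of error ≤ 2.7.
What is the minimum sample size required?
n ≥ 93

For margin E ≤ 2.7:
n ≥ (z* · σ / E)²
n ≥ (1.282 · 20.3 / 2.7)²
n ≥ 92.91

Minimum n = 93 (rounding up)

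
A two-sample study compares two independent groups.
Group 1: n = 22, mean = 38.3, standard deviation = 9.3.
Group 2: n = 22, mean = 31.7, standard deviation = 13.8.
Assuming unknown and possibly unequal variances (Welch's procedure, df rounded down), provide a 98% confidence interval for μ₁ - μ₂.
(-2.04, 15.24)

Difference: x̄₁ - x̄₂ = 6.60
SE = √(s₁²/n₁ + s₂²/n₂) = √(9.3²/22 + 13.8²/22) = 3.5479
df = 36.81 → 36 (Welch–Satterthwaite, rounded down)
t* = 2.434

CI: 6.60 ± 2.434 · 3.5479 = 6.60 ± 8.64 = (-2.04, 15.24)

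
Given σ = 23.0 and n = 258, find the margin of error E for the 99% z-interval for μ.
Margin of error = 3.69

Margin of error = z* · σ/√n
= 2.576 · 23.0/√258
= 2.576 · 23.0/16.0624
= 3.69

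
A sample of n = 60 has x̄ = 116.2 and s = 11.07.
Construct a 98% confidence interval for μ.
(112.78, 119.62)

t-interval (σ unknown):
df = n - 1 = 59
t* = 2.391 for 98% confidence

Margin of error = t* · s/√n = 2.391 · 11.07/√60 = 3.42

CI: (112.78, 119.62)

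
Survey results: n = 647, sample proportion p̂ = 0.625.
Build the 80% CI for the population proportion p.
(0.601, 0.649)

Proportion CI:
SE = √(p̂(1-p̂)/n) = √(0.625 · 0.375 / 647) = 0.01903

z* = 1.282
Margin = z* · SE = 1.282 · 0.01903 = 0.0244

CI: 0.625 ± 0.0244 = (0.601, 0.649)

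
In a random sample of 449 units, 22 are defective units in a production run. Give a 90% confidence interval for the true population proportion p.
(0.032, 0.066)

Proportion CI:
p̂ = 22/449 = 0.04900
SE = √(p̂(1-p̂)/n) = √(0.04900 · 0.95100 / 449) = 0.01019

z* = 1.645
Margin = z* · SE = 1.645 · 0.01019 = 0.0168

CI: 0.04900 ± 0.0168 = (0.032, 0.066)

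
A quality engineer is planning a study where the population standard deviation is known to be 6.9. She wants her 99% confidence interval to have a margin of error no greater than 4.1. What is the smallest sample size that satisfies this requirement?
n ≥ 19

For margin E ≤ 4.1:
n ≥ (z* · σ / E)²
n ≥ (2.576 · 6.9 / 4.1)²
n ≥ 18.79

Minimum n = 19 (rounding up)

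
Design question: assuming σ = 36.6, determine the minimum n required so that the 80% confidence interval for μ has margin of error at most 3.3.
n ≥ 203

For margin E ≤ 3.3:
n ≥ (z* · σ / E)²
n ≥ (1.282 · 36.6 / 3.3)²
n ≥ 202.17

Minimum n = 203 (rounding up)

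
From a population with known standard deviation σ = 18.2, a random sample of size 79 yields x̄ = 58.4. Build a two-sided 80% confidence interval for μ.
(55.77, 61.03)

z-interval (σ known):
z* = 1.282 for 80% confidence

Margin of error = z* · σ/√n = 1.282 · 18.2/√79 = 2.63

CI: (58.4 - 2.63, 58.4 + 2.63) = (55.77, 61.03)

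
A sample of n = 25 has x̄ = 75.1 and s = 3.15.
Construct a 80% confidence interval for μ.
(74.27, 75.93)

t-interval (σ unknown):
df = n - 1 = 24
t* = 1.318 for 80% confidence

Margin of error = t* · s/√n = 1.318 · 3.15/√25 = 0.83

CI: (74.27, 75.93)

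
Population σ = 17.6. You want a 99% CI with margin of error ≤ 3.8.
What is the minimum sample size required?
n ≥ 143

For margin E ≤ 3.8:
n ≥ (z* · σ / E)²
n ≥ (2.576 · 17.6 / 3.8)²
n ≥ 142.35

Minimum n = 143 (rounding up)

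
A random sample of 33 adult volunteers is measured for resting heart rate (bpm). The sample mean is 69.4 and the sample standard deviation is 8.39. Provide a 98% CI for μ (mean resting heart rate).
(65.82, 72.98)

t-interval (σ unknown):
df = n - 1 = 32
t* = 2.449 for 98% confidence

Margin of error = t* · s/√n = 2.449 · 8.39/√33 = 3.58

CI: (65.82, 72.98)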